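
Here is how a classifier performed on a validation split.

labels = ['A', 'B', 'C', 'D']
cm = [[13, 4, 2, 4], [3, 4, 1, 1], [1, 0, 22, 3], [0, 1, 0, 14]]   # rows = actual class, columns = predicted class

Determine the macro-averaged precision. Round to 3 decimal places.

Per-class precision (TP/(TP+FP)):
  A: TP=13, FP=3+1+0=4 → 13/17 = 0.7647
  B: TP=4, FP=4+0+1=5 → 4/9 = 0.4444
  C: TP=22, FP=2+1+0=3 → 22/25 = 0.8800
  D: TP=14, FP=4+1+3=8 → 14/22 = 0.6364
Macro-precision = mean = (0.7647 + 0.4444 + 0.8800 + 0.6364) / 4 = 0.681

0.681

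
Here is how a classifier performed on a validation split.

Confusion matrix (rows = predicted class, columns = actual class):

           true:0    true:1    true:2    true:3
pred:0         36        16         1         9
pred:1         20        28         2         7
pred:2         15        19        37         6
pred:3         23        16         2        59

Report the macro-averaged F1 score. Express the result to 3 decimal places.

0.537

Per-class F1 score (2·TP/(2·TP+FP+FN)):
  0: TP=36, FP=16+1+9=26, FN=20+15+23=58 → 72/156 = 0.4615
  1: TP=28, FP=20+2+7=29, FN=16+19+16=51 → 56/136 = 0.4118
  2: TP=37, FP=15+19+6=40, FN=1+2+2=5 → 74/119 = 0.6218
  3: TP=59, FP=23+16+2=41, FN=9+7+6=22 → 118/181 = 0.6519
Macro-F1 score = mean = (0.4615 + 0.4118 + 0.6218 + 0.6519) / 4 = 0.537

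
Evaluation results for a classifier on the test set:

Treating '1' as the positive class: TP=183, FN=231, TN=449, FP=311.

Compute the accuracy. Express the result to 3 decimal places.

0.538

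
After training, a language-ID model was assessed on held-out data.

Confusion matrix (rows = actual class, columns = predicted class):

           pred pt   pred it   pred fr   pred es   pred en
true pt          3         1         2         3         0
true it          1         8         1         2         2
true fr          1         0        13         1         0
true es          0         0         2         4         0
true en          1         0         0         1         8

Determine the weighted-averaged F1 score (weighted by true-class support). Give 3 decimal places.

Per-class F1 score (2·TP/(2·TP+FP+FN)):
  pt: TP=3, FP=1+1+0+1=3, FN=1+2+3+0=6 → 6/15 = 0.4000
  it: TP=8, FP=1+0+0+0=1, FN=1+1+2+2=6 → 16/23 = 0.6957
  fr: TP=13, FP=2+1+2+0=5, FN=1+0+1+0=2 → 26/33 = 0.7879
  es: TP=4, FP=3+2+1+1=7, FN=0+0+2+0=2 → 8/17 = 0.4706
  en: TP=8, FP=0+2+0+0=2, FN=1+0+0+1=2 → 16/20 = 0.8000
Weighted-F1 score = Σ (supportᵢ/N)·F1 scoreᵢ with N=54: (9/54)·0.4000 + (14/54)·0.6957 + (15/54)·0.7879 + (6/54)·0.4706 + (10/54)·0.8000 = 0.666

0.666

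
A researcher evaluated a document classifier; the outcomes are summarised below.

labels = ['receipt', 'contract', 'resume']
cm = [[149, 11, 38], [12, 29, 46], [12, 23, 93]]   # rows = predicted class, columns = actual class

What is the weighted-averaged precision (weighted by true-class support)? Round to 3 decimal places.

Per-class precision (TP/(TP+FP)):
  receipt: TP=149, FP=11+38=49 → 149/198 = 0.7525
  contract: TP=29, FP=12+46=58 → 29/87 = 0.3333
  resume: TP=93, FP=12+23=35 → 93/128 = 0.7266
Weighted-precision = Σ (supportᵢ/N)·precisionᵢ with N=413: (173/413)·0.7525 + (63/413)·0.3333 + (177/413)·0.7266 = 0.677

0.677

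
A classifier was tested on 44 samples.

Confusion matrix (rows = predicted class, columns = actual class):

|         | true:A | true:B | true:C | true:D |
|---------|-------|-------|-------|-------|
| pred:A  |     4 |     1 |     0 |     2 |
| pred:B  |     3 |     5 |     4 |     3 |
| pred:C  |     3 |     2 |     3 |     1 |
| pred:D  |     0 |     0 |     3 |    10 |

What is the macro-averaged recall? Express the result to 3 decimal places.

0.488

Per-class recall (TP/(TP+FN)):
  A: TP=4, FN=3+3+0=6 → 4/10 = 0.4000
  B: TP=5, FN=1+2+0=3 → 5/8 = 0.6250
  C: TP=3, FN=0+4+3=7 → 3/10 = 0.3000
  D: TP=10, FN=2+3+1=6 → 10/16 = 0.6250
Macro-recall = mean = (0.4000 + 0.6250 + 0.3000 + 0.6250) / 4 = 0.488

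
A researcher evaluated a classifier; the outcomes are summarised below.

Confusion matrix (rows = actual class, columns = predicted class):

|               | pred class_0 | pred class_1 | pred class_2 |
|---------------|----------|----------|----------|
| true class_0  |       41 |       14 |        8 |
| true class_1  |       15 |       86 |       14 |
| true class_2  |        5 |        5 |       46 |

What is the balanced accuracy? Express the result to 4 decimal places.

Balanced accuracy = mean of per-class recall.
  class_0: recall = 41/63 = 0.65079
  class_1: recall = 86/115 = 0.74783
  class_2: recall = 46/56 = 0.82143
Mean = (0.65079 + 0.74783 + 0.82143) / 3 = 0.7400

0.7400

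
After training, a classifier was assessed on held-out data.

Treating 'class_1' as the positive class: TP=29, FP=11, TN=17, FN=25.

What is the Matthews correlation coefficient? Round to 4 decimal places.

MCC = (TP·TN − FP·FN) / √((TP+FP)(TP+FN)(TN+FP)(TN+FN))
Numerator = 29·17 − 11·25 = 218
Denominator = √(40·54·28·42) = √2540160 = 1593.7879
MCC = 218 / 1593.7879 = 0.1368

0.1368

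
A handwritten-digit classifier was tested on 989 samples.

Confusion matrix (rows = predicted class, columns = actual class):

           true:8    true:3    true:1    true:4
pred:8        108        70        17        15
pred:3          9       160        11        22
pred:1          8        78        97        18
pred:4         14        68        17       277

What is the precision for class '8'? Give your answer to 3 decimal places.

One-vs-rest for '8': TP = diagonal; FP = other classes predicted '8'; FN = '8' predicted as other.
precision = TP/(TP+FP).
8: TP=108, FP=70+17+15=102 → 108/210 = 0.5143

0.514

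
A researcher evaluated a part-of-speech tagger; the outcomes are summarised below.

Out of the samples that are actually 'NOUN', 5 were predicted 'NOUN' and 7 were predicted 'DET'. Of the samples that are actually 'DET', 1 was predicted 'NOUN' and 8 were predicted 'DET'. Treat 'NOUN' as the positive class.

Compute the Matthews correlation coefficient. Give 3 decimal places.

0.335

MCC = (TP·TN − FP·FN) / √((TP+FP)(TP+FN)(TN+FP)(TN+FN))
Numerator = 5·8 − 1·7 = 33
Denominator = √(6·12·9·15) = √9720 = 98.5901
MCC = 33 / 98.5901 = 0.335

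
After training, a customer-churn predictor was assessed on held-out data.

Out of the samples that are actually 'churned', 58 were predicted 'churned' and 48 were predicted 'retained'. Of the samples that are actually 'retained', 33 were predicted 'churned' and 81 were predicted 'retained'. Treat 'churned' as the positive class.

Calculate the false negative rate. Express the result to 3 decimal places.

0.453

FNR = FN/(FN+TP) = 48/(48+58) = 0.453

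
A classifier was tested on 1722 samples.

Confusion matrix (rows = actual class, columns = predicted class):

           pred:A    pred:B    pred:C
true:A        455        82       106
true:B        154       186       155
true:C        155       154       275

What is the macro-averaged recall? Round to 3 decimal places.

Per-class recall (TP/(TP+FN)):
  A: TP=455, FN=82+106=188 → 455/643 = 0.7076
  B: TP=186, FN=154+155=309 → 186/495 = 0.3758
  C: TP=275, FN=155+154=309 → 275/584 = 0.4709
Macro-recall = mean = (0.7076 + 0.3758 + 0.4709) / 3 = 0.518

0.518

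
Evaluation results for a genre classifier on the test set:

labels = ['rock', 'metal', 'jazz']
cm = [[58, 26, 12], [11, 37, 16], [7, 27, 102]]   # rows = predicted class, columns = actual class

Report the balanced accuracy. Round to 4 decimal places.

Balanced accuracy = mean of per-class recall.
  rock: recall = 58/76 = 0.76316
  metal: recall = 37/90 = 0.41111
  jazz: recall = 102/130 = 0.78462
Mean = (0.76316 + 0.41111 + 0.78462) / 3 = 0.6530

0.6530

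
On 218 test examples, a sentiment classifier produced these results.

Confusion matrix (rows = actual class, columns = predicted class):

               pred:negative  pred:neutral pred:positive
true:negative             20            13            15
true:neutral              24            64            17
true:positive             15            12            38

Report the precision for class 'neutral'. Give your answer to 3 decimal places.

0.719

One-vs-rest for 'neutral': TP = diagonal; FP = other classes predicted 'neutral'; FN = 'neutral' predicted as other.
precision = TP/(TP+FP).
neutral: TP=64, FP=13+12=25 → 64/89 = 0.7191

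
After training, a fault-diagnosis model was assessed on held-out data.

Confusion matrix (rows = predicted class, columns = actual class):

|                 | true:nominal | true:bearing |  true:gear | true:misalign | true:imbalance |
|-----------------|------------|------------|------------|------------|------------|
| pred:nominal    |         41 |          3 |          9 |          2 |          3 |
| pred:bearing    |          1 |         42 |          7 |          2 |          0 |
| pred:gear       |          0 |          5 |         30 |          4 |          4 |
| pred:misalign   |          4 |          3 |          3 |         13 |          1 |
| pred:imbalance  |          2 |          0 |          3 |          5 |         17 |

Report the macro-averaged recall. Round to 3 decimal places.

0.681

Per-class recall (TP/(TP+FN)):
  nominal: TP=41, FN=1+0+4+2=7 → 41/48 = 0.8542
  bearing: TP=42, FN=3+5+3+0=11 → 42/53 = 0.7925
  gear: TP=30, FN=9+7+3+3=22 → 30/52 = 0.5769
  misalign: TP=13, FN=2+2+4+5=13 → 13/26 = 0.5000
  imbalance: TP=17, FN=3+0+4+1=8 → 17/25 = 0.6800
Macro-recall = mean = (0.8542 + 0.7925 + 0.5769 + 0.5000 + 0.6800) / 5 = 0.681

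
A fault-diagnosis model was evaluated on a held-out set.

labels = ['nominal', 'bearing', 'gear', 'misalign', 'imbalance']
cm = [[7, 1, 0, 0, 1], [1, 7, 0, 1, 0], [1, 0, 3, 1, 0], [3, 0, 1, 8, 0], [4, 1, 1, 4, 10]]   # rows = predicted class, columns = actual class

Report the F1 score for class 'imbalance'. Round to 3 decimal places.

F1 score = 2·TP/(2·TP+FP+FN).
imbalance: TP=10, FP=4+1+1+4=10, FN=1+0+0+0=1 → 20/31 = 0.6452

0.645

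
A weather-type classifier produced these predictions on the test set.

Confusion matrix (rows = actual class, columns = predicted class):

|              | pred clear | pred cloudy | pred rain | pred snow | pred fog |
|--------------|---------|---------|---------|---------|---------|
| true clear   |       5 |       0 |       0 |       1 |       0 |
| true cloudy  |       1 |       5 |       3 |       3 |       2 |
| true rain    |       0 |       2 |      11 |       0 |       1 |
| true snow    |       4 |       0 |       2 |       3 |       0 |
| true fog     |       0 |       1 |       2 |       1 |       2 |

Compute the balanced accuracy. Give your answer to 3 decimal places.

Balanced accuracy = mean of per-class recall.
  clear: recall = 5/6 = 0.8333
  cloudy: recall = 5/14 = 0.3571
  rain: recall = 11/14 = 0.7857
  snow: recall = 3/9 = 0.3333
  fog: recall = 2/6 = 0.3333
Mean = (0.8333 + 0.3571 + 0.7857 + 0.3333 + 0.3333) / 5 = 0.529

0.529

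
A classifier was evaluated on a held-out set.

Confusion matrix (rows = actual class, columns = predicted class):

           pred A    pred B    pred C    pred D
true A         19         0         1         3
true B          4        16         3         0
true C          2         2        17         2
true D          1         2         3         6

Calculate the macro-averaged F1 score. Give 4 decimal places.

Per-class F1 score (2·TP/(2·TP+FP+FN)):
  A: TP=19, FP=4+2+1=7, FN=0+1+3=4 → 38/49 = 0.77551
  B: TP=16, FP=0+2+2=4, FN=4+3+0=7 → 32/43 = 0.74419
  C: TP=17, FP=1+3+3=7, FN=2+2+2=6 → 34/47 = 0.72340
  D: TP=6, FP=3+0+2=5, FN=1+2+3=6 → 12/23 = 0.52174
Macro-F1 score = mean = (0.77551 + 0.74419 + 0.72340 + 0.52174) / 4 = 0.6912

0.6912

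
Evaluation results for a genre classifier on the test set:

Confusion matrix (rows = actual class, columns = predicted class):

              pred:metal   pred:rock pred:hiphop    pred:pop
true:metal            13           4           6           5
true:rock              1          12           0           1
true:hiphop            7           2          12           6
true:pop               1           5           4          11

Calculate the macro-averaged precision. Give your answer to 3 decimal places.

Per-class precision (TP/(TP+FP)):
  metal: TP=13, FP=1+7+1=9 → 13/22 = 0.5909
  rock: TP=12, FP=4+2+5=11 → 12/23 = 0.5217
  hiphop: TP=12, FP=6+0+4=10 → 12/22 = 0.5455
  pop: TP=11, FP=5+1+6=12 → 11/23 = 0.4783
Macro-precision = mean = (0.5909 + 0.5217 + 0.5455 + 0.4783) / 4 = 0.534

0.534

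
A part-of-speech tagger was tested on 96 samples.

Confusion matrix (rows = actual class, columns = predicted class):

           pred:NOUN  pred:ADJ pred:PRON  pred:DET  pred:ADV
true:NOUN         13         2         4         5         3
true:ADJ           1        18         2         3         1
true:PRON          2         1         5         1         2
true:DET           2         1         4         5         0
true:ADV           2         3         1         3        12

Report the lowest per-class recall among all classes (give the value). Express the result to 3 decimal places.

0.417

Per-class recall (TP/(TP+FN)):
  NOUN: TP=13, FN=2+4+5+3=14 → 13/27 = 0.4815
  ADJ: TP=18, FN=1+2+3+1=7 → 18/25 = 0.7200
  PRON: TP=5, FN=2+1+1+2=6 → 5/11 = 0.4545
  DET: TP=5, FN=2+1+4+0=7 → 5/12 = 0.4167
  ADV: TP=12, FN=2+3+1+3=9 → 12/21 = 0.5714
Lowest is class 'DET' with recall = 0.417.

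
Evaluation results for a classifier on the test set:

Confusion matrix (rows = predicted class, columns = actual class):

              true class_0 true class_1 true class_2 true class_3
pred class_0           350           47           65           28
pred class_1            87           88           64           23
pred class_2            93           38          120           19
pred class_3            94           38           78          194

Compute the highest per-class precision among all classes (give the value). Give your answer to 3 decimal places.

Per-class precision (TP/(TP+FP)):
  class_0: TP=350, FP=47+65+28=140 → 350/490 = 0.7143
  class_1: TP=88, FP=87+64+23=174 → 88/262 = 0.3359
  class_2: TP=120, FP=93+38+19=150 → 120/270 = 0.4444
  class_3: TP=194, FP=94+38+78=210 → 194/404 = 0.4802
Highest is class 'class_0' with precision = 0.714.

0.714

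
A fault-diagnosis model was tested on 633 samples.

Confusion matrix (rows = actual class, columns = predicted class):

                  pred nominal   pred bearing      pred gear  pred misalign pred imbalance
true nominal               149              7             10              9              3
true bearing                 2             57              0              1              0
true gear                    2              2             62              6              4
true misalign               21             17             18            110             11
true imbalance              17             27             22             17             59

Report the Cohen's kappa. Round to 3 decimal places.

Observed agreement pₒ = trace/N = 437/633 = 0.6904
Expected agreement pₑ = Σ (rowᵢ·colᵢ)/N² = (178·191 + 60·110 + 76·112 + 177·143 + 142·77)/633² = 0.2130
κ = (pₒ − pₑ)/(1 − pₑ) = (0.6904 − 0.2130)/(1 − 0.2130) = 0.607

0.607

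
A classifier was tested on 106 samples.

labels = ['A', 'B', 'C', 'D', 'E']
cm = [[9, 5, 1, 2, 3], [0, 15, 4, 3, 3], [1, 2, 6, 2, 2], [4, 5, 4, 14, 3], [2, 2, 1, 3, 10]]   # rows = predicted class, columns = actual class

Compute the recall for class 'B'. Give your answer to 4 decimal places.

Take TP from the diagonal, FP from the rest of the 'B' prediction marginal, FN from the rest of the 'B' actual marginal.
recall = TP/(TP+FN).
B: TP=15, FN=5+2+5+2=14 → 15/29 = 0.51724

0.5172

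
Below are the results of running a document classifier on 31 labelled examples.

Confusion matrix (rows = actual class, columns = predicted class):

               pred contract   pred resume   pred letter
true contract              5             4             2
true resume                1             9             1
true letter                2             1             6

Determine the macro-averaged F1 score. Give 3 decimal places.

0.638

Per-class F1 score (2·TP/(2·TP+FP+FN)):
  contract: TP=5, FP=1+2=3, FN=4+2=6 → 10/19 = 0.5263
  resume: TP=9, FP=4+1=5, FN=1+1=2 → 18/25 = 0.7200
  letter: TP=6, FP=2+1=3, FN=2+1=3 → 12/18 = 0.6667
Macro-F1 score = mean = (0.5263 + 0.7200 + 0.6667) / 3 = 0.638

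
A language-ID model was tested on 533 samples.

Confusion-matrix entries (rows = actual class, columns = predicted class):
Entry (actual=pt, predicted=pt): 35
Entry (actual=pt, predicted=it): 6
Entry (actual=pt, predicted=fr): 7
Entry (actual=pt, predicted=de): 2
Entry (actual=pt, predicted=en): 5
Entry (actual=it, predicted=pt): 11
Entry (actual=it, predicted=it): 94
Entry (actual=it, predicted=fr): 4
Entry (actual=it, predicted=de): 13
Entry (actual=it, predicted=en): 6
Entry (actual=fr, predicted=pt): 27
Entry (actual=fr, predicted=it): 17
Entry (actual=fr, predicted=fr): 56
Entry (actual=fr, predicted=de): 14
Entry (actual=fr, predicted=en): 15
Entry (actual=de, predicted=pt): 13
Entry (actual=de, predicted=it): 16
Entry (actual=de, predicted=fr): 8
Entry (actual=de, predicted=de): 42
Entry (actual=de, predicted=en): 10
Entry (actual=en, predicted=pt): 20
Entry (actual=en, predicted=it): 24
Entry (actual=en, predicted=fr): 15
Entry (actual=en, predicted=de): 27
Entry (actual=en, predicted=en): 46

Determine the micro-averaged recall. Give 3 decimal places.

Micro-averaging pools counts across classes: ΣTP=273, ΣFP=260, ΣFN=260.
Micro-recall = TP/(TP+FN) on pooled counts = 0.512 (equals overall accuracy in single-label multiclass).

0.512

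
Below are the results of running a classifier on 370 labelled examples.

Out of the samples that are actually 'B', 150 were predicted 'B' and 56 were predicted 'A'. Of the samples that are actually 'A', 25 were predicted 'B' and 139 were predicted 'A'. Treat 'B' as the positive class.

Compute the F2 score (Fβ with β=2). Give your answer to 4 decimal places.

0.7508

Fβ = (1+β²)·TP / ((1+β²)·TP + β²·FN + FP), with β²=4
= 5·150 / (5·150 + 4·56 + 25) = 0.7508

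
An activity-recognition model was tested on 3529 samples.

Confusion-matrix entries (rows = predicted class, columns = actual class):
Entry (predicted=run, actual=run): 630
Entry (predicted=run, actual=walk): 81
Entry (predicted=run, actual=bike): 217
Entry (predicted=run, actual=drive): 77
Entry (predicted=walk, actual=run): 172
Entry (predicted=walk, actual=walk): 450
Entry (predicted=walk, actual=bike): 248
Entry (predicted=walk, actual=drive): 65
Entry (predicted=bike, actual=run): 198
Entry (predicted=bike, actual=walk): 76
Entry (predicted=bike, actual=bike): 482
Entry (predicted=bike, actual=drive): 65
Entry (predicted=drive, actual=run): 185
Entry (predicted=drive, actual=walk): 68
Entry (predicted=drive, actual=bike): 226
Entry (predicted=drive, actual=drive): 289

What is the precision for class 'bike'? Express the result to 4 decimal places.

0.5871

One-vs-rest for 'bike': TP = diagonal; FP = other classes predicted 'bike'; FN = 'bike' predicted as other.
precision = TP/(TP+FP).
bike: TP=482, FP=198+76+65=339 → 482/821 = 0.58709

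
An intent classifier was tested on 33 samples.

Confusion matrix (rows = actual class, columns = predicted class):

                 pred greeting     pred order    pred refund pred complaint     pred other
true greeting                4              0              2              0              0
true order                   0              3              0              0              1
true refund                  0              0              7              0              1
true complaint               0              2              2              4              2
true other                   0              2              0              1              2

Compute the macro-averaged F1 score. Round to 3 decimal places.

0.596

Per-class F1 score (2·TP/(2·TP+FP+FN)):
  greeting: TP=4, FP=0+0+0+0=0, FN=0+2+0+0=2 → 8/10 = 0.8000
  order: TP=3, FP=0+0+2+2=4, FN=0+0+0+1=1 → 6/11 = 0.5455
  refund: TP=7, FP=2+0+2+0=4, FN=0+0+0+1=1 → 14/19 = 0.7368
  complaint: TP=4, FP=0+0+0+1=1, FN=0+2+2+2=6 → 8/15 = 0.5333
  other: TP=2, FP=0+1+1+2=4, FN=0+2+0+1=3 → 4/11 = 0.3636
Macro-F1 score = mean = (0.8000 + 0.5455 + 0.7368 + 0.5333 + 0.3636) / 5 = 0.596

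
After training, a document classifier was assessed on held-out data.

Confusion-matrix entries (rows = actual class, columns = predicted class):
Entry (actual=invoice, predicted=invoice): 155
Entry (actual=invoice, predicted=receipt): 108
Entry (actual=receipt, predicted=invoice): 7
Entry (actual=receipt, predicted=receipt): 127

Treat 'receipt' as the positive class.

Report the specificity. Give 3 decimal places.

0.589

Specificity = TN/(TN+FP) = 155/(155+108) = 0.589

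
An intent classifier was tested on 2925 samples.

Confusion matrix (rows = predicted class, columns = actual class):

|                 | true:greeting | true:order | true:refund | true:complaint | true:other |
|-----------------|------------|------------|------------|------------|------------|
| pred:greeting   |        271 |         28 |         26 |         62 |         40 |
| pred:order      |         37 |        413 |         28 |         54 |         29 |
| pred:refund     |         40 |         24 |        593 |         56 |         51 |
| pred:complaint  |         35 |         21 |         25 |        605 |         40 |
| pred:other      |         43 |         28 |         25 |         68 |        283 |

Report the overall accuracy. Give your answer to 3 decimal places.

0.740

Accuracy = trace / total = (271+413+593+605+283=2165) / 2925 = 2165/2925 = 0.740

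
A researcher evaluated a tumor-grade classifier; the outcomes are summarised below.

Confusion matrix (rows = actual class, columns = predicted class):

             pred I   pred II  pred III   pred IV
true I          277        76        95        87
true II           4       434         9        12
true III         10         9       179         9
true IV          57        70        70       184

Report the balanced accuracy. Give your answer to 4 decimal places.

0.7027

Balanced accuracy = mean of per-class recall.
  I: recall = 277/535 = 0.51776
  II: recall = 434/459 = 0.94553
  III: recall = 179/207 = 0.86473
  IV: recall = 184/381 = 0.48294
Mean = (0.51776 + 0.94553 + 0.86473 + 0.48294) / 4 = 0.7027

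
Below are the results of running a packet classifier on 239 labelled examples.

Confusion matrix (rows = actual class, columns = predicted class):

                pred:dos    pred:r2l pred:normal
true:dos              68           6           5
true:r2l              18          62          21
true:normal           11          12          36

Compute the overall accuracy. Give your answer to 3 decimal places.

Accuracy = trace / total = (68+62+36=166) / 239 = 166/239 = 0.695

0.695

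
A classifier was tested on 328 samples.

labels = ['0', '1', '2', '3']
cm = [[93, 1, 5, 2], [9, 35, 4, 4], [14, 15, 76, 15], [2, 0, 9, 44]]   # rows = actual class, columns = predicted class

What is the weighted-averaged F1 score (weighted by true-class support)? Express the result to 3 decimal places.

0.752

Per-class F1 score (2·TP/(2·TP+FP+FN)):
  0: TP=93, FP=9+14+2=25, FN=1+5+2=8 → 186/219 = 0.8493
  1: TP=35, FP=1+15+0=16, FN=9+4+4=17 → 70/103 = 0.6796
  2: TP=76, FP=5+4+9=18, FN=14+15+15=44 → 152/214 = 0.7103
  3: TP=44, FP=2+4+15=21, FN=2+0+9=11 → 88/120 = 0.7333
Weighted-F1 score = Σ (supportᵢ/N)·F1 scoreᵢ with N=328: (101/328)·0.8493 + (52/328)·0.6796 + (120/328)·0.7103 + (55/328)·0.7333 = 0.752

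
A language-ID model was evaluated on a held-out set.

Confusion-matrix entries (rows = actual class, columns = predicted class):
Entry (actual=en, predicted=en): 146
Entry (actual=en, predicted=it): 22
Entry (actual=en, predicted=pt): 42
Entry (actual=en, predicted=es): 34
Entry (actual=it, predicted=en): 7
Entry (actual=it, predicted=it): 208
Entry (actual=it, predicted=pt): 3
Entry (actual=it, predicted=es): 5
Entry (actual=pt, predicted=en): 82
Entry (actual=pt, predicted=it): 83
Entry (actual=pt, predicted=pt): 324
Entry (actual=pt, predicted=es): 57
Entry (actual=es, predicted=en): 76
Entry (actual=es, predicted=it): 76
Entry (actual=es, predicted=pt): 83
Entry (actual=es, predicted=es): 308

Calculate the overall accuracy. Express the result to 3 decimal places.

Accuracy = trace / total = (146+208+324+308=986) / 1556 = 986/1556 = 0.634

0.634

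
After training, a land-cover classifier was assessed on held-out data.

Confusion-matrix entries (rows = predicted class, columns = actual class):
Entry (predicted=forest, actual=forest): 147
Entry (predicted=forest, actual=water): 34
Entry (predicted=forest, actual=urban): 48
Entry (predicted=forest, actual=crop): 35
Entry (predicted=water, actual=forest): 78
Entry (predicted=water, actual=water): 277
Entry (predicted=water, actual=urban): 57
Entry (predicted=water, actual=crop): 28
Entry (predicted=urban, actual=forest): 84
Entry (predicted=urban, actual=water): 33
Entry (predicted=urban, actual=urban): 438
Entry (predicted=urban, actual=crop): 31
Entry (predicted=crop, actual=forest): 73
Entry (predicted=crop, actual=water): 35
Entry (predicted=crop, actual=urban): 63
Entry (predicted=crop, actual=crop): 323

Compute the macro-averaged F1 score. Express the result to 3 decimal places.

Per-class F1 score (2·TP/(2·TP+FP+FN)):
  forest: TP=147, FP=34+48+35=117, FN=78+84+73=235 → 294/646 = 0.4551
  water: TP=277, FP=78+57+28=163, FN=34+33+35=102 → 554/819 = 0.6764
  urban: TP=438, FP=84+33+31=148, FN=48+57+63=168 → 876/1192 = 0.7349
  crop: TP=323, FP=73+35+63=171, FN=35+28+31=94 → 646/911 = 0.7091
Macro-F1 score = mean = (0.4551 + 0.6764 + 0.7349 + 0.7091) / 4 = 0.644

0.644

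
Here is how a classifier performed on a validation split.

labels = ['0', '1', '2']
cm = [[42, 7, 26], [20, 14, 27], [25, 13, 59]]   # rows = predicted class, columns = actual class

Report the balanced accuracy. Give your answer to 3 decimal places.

Balanced accuracy = mean of per-class recall.
  0: recall = 42/87 = 0.4828
  1: recall = 14/34 = 0.4118
  2: recall = 59/112 = 0.5268
Mean = (0.4828 + 0.4118 + 0.5268) / 3 = 0.474

0.474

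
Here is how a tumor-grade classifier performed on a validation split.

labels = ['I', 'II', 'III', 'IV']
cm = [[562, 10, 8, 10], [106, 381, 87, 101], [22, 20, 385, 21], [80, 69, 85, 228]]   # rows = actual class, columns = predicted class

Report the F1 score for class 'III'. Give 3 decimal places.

One-vs-rest for 'III': TP = diagonal; FP = other classes predicted 'III'; FN = 'III' predicted as other.
F1 score = 2·TP/(2·TP+FP+FN).
III: TP=385, FP=8+87+85=180, FN=22+20+21=63 → 770/1013 = 0.7601

0.760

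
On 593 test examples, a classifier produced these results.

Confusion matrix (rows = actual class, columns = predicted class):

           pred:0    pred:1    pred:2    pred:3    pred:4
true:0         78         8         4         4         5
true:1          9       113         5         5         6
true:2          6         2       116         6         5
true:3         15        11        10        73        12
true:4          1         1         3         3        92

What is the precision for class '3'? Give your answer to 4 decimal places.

Take TP from the diagonal, FP from the rest of the '3' prediction marginal, FN from the rest of the '3' actual marginal.
precision = TP/(TP+FP).
3: TP=73, FP=4+5+6+3=18 → 73/91 = 0.80220

0.8022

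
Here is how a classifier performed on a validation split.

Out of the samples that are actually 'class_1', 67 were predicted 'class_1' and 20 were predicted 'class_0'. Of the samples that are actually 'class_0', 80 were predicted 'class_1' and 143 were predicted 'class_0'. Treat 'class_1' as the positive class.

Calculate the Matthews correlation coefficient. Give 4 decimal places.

0.3702

MCC = (TP·TN − FP·FN) / √((TP+FP)(TP+FN)(TN+FP)(TN+FN))
Numerator = 67·143 − 80·20 = 7981
Denominator = √(147·87·223·163) = √464867361 = 21560.7829
MCC = 7981 / 21560.7829 = 0.3702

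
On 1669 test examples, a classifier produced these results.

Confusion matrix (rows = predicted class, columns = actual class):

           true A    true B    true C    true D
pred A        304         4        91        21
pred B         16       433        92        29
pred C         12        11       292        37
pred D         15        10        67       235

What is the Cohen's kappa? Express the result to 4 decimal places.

Observed agreement pₒ = trace/N = 1264/1669 = 0.75734
Expected agreement pₑ = Σ (rowᵢ·colᵢ)/N² = (347·420 + 458·570 + 542·352 + 322·327)/1669² = 0.25233
κ = (pₒ − pₑ)/(1 − pₑ) = (0.75734 − 0.25233)/(1 − 0.25233) = 0.6754

0.6754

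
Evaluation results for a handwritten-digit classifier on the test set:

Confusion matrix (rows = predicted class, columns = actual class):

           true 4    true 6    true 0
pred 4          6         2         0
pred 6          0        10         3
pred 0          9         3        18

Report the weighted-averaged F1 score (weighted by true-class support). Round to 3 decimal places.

0.654

Per-class F1 score (2·TP/(2·TP+FP+FN)):
  4: TP=6, FP=2+0=2, FN=0+9=9 → 12/23 = 0.5217
  6: TP=10, FP=0+3=3, FN=2+3=5 → 20/28 = 0.7143
  0: TP=18, FP=9+3=12, FN=0+3=3 → 36/51 = 0.7059
Weighted-F1 score = Σ (supportᵢ/N)·F1 scoreᵢ with N=51: (15/51)·0.5217 + (15/51)·0.7143 + (21/51)·0.7059 = 0.654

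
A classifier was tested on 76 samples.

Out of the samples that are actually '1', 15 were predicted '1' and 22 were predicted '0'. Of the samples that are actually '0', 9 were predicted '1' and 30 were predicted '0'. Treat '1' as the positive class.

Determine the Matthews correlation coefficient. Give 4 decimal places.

0.1878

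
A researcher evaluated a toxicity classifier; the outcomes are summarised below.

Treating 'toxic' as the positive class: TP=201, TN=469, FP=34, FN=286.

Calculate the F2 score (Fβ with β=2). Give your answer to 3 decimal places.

0.460

Fβ = (1+β²)·TP / ((1+β²)·TP + β²·FN + FP), with β²=4
= 5·201 / (5·201 + 4·286 + 34) = 0.460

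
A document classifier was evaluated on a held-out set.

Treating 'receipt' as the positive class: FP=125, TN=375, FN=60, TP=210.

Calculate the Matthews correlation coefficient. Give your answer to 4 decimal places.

MCC = (TP·TN − FP·FN) / √((TP+FP)(TP+FN)(TN+FP)(TN+FN))
Numerator = 210·375 − 125·60 = 71250
Denominator = √(335·270·500·435) = √19672875000 = 140260.0264
MCC = 71250 / 140260.0264 = 0.5080

0.5080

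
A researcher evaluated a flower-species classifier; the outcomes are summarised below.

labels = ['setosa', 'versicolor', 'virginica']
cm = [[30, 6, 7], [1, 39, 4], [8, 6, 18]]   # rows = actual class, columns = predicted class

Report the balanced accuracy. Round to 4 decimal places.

0.7155

Balanced accuracy = mean of per-class recall.
  setosa: recall = 30/43 = 0.69767
  versicolor: recall = 39/44 = 0.88636
  virginica: recall = 18/32 = 0.56250
Mean = (0.69767 + 0.88636 + 0.56250) / 3 = 0.7155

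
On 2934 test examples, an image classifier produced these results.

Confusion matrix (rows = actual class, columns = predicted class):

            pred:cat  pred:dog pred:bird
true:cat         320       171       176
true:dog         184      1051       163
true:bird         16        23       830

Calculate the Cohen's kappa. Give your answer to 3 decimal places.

0.609

Observed agreement pₒ = trace/N = 2201/2934 = 0.7502
Expected agreement pₑ = Σ (rowᵢ·colᵢ)/N² = (667·520 + 1398·1245 + 869·1169)/2934² = 0.3605
κ = (pₒ − pₑ)/(1 − pₑ) = (0.7502 − 0.3605)/(1 − 0.3605) = 0.609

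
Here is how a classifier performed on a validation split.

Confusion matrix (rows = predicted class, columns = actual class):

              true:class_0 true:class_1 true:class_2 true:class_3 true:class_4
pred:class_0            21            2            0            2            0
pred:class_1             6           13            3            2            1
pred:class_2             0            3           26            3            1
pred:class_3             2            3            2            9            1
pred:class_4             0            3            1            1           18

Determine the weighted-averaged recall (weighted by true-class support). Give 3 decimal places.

0.707

Per-class recall (TP/(TP+FN)):
  class_0: TP=21, FN=6+0+2+0=8 → 21/29 = 0.7241
  class_1: TP=13, FN=2+3+3+3=11 → 13/24 = 0.5417
  class_2: TP=26, FN=0+3+2+1=6 → 26/32 = 0.8125
  class_3: TP=9, FN=2+2+3+1=8 → 9/17 = 0.5294
  class_4: TP=18, FN=0+1+1+1=3 → 18/21 = 0.8571
Weighted-recall = Σ (supportᵢ/N)·recallᵢ with N=123: (29/123)·0.7241 + (24/123)·0.5417 + (32/123)·0.8125 + (17/123)·0.5294 + (21/123)·0.8571 = 0.707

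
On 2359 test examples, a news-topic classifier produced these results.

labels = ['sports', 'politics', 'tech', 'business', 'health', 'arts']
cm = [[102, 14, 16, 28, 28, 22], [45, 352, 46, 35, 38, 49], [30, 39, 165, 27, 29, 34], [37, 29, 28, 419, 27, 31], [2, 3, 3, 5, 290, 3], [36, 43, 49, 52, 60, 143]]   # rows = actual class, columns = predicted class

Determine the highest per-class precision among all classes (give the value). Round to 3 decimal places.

Per-class precision (TP/(TP+FP)):
  sports: TP=102, FP=45+30+37+2+36=150 → 102/252 = 0.4048
  politics: TP=352, FP=14+39+29+3+43=128 → 352/480 = 0.7333
  tech: TP=165, FP=16+46+28+3+49=142 → 165/307 = 0.5375
  business: TP=419, FP=28+35+27+5+52=147 → 419/566 = 0.7403
  health: TP=290, FP=28+38+29+27+60=182 → 290/472 = 0.6144
  arts: TP=143, FP=22+49+34+31+3=139 → 143/282 = 0.5071
Highest is class 'business' with precision = 0.740.

0.740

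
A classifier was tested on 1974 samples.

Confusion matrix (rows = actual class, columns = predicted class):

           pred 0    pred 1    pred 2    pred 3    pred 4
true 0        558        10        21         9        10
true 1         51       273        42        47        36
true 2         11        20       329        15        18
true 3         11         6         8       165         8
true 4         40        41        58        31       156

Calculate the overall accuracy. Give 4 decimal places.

0.7503

Accuracy = trace / total = (558+273+329+165+156=1481) / 1974 = 1481/1974 = 0.7503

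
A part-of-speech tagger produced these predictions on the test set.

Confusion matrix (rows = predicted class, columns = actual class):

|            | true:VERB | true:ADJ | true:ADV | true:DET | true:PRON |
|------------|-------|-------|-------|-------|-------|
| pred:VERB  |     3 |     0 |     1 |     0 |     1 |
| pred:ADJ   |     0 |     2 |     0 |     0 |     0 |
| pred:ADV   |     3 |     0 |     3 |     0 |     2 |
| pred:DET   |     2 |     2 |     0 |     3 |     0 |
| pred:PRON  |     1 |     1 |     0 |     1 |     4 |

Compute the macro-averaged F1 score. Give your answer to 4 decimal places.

0.5234

Per-class F1 score (2·TP/(2·TP+FP+FN)):
  VERB: TP=3, FP=0+1+0+1=2, FN=0+3+2+1=6 → 6/14 = 0.42857
  ADJ: TP=2, FP=0+0+0+0=0, FN=0+0+2+1=3 → 4/7 = 0.57143
  ADV: TP=3, FP=3+0+0+2=5, FN=1+0+0+0=1 → 6/12 = 0.50000
  DET: TP=3, FP=2+2+0+0=4, FN=0+0+0+1=1 → 6/11 = 0.54545
  PRON: TP=4, FP=1+1+0+1=3, FN=1+0+2+0=3 → 8/14 = 0.57143
Macro-F1 score = mean = (0.42857 + 0.57143 + 0.50000 + 0.54545 + 0.57143) / 5 = 0.5234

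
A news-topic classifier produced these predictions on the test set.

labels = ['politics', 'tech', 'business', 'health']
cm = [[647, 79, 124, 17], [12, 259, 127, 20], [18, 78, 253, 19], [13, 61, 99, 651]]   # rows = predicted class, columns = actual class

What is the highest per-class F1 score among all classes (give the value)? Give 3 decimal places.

0.850

Per-class F1 score (2·TP/(2·TP+FP+FN)):
  politics: TP=647, FP=79+124+17=220, FN=12+18+13=43 → 1294/1557 = 0.8311
  tech: TP=259, FP=12+127+20=159, FN=79+78+61=218 → 518/895 = 0.5788
  business: TP=253, FP=18+78+19=115, FN=124+127+99=350 → 506/971 = 0.5211
  health: TP=651, FP=13+61+99=173, FN=17+20+19=56 → 1302/1531 = 0.8504
Highest is class 'health' with F1 score = 0.850.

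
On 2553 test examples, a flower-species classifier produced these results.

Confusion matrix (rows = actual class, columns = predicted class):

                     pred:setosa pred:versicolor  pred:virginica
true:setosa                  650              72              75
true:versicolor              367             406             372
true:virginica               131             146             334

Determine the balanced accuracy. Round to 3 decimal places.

Balanced accuracy = mean of per-class recall.
  setosa: recall = 650/797 = 0.8156
  versicolor: recall = 406/1145 = 0.3546
  virginica: recall = 334/611 = 0.5466
Mean = (0.8156 + 0.3546 + 0.5466) / 3 = 0.572

0.572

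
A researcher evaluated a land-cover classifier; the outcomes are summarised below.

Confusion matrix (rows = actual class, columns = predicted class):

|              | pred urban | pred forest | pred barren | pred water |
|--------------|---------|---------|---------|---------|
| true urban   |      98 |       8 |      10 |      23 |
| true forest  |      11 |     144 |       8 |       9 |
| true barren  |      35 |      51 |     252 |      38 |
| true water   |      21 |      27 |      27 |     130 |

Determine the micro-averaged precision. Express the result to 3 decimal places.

0.700

Micro-averaging pools counts across classes: ΣTP=624, ΣFP=268, ΣFN=268.
Micro-precision = TP/(TP+FP) on pooled counts = 0.700 (equals overall accuracy in single-label multiclass).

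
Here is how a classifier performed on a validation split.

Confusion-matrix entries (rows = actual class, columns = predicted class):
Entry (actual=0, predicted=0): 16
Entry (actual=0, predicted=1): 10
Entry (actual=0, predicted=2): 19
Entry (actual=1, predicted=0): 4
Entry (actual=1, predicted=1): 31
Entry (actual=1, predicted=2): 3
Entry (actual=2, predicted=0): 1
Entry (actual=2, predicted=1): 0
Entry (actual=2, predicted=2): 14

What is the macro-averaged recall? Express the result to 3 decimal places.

Per-class recall (TP/(TP+FN)):
  0: TP=16, FN=10+19=29 → 16/45 = 0.3556
  1: TP=31, FN=4+3=7 → 31/38 = 0.8158
  2: TP=14, FN=1+0=1 → 14/15 = 0.9333
Macro-recall = mean = (0.3556 + 0.8158 + 0.9333) / 3 = 0.702

0.702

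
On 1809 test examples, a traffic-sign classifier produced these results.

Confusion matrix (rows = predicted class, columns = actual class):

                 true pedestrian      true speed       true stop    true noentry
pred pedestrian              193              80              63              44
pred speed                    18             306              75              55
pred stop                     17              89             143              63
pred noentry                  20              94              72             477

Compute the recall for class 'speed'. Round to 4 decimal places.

0.5378

Take TP from the diagonal, FP from the rest of the 'speed' prediction marginal, FN from the rest of the 'speed' actual marginal.
recall = TP/(TP+FN).
speed: TP=306, FN=80+89+94=263 → 306/569 = 0.53779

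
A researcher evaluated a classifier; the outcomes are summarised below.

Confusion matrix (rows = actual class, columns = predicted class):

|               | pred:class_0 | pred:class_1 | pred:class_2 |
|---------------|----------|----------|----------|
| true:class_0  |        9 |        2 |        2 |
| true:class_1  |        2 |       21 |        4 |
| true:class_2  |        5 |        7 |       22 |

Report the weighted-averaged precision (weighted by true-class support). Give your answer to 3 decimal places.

0.715

Per-class precision (TP/(TP+FP)):
  class_0: TP=9, FP=2+5=7 → 9/16 = 0.5625
  class_1: TP=21, FP=2+7=9 → 21/30 = 0.7000
  class_2: TP=22, FP=2+4=6 → 22/28 = 0.7857
Weighted-precision = Σ (supportᵢ/N)·precisionᵢ with N=74: (13/74)·0.5625 + (27/74)·0.7000 + (34/74)·0.7857 = 0.715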